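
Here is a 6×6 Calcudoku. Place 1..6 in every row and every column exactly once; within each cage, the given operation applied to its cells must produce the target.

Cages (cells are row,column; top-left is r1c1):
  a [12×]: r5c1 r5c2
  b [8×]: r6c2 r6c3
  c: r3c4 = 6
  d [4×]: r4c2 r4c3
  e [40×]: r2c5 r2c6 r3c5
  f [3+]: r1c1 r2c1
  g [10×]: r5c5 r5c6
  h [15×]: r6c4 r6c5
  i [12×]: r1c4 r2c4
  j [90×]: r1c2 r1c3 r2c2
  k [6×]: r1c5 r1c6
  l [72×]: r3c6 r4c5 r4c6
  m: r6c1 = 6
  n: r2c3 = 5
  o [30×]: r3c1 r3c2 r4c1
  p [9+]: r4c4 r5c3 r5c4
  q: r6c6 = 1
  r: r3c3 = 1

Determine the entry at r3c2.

N is a freebie, so r2c3 = 5.
Cage r is given, so r3c3 = 1.
C is a freebie, leaving r3c4 = 6.
Column 3 already has 1, which forces r4c3 = 4.
Cage m is given; hence r6c1 = 6.
Column 3 now contains 4, so r6c3 = 2.
Cage q is a single given cell, which forces r6c6 = 1.
Cage j needs product 90, leaving r1c2 = 5.
The 3 cells of cage e must have product 40, which forces r3c5 = 5.
Cage l has product 72, which forces r3c6 = 4.
Row 4 already has 4; hence r4c2 = 1.
Column 5 already has 5; hence r5c5 = 2.
Row 5 now contains 2, which forces r5c6 = 5.
Row 6 now contains 2, so r6c2 = 4.
Column 5 already has 5; hence r6c5 = 3.
Column 5 already has 3, leaving r1c5 = 1.
Cage k needs two cells with product 6; hence r1c6 = 6.
2 is placed in column 5; hence r2c5 = 4.
Column 6 now contains 4, so r2c6 = 2.
Cage o has product 30, so r4c1 = 5.
Row 4 already has 5; hence r4c4 = 2.
Column 5 already has 3, which forces r4c5 = 6.
Cage l needs product 72; hence r4c6 = 3.
Cage a needs two cells with product 12, which forces r5c1 = 4.
The two cells of cage a must have product 12; hence r5c2 = 3.
Row 5 already has 3, leaving r5c3 = 6.
Row 5 already has 4, so r5c4 = 1.
Row 6 already has 3, leaving r6c4 = 5.
1 is placed in row 1, so r1c1 = 2.
Row 1 already has 6, so r1c3 = 3.
Cage i needs two cells with product 12, leaving r1c4 = 4.
2 is placed in row 2, which forces r2c1 = 1.
Column 2 already has 3, which forces r2c2 = 6.
Row 2 now contains 4, so r2c4 = 3.
The 3 cells of cage o must have product 30; hence r3c1 = 3.
Column 2 already has 3, which forces r3c2 = 2.
The full grid is 2 5 3 4 1 6 / 1 6 5 3 4 2 / 3 2 1 6 5 4 / 5 1 4 2 6 3 / 4 3 6 1 2 5 / 6 4 2 5 3 1.

2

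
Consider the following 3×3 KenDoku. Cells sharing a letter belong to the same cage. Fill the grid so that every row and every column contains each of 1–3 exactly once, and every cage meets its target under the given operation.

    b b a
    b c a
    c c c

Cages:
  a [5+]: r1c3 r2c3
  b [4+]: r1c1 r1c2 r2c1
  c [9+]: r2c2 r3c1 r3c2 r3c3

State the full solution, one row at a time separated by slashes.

2 1 3 / 1 3 2 / 3 2 1

Cage b has sum 4; hence r1c1 = 2.
Cage b has sum 4, leaving r1c2 = 1.
Row 1 already has 2; hence r1c3 = 3.
The 3 cells of cage b must have sum 4; hence r2c1 = 1.
Cage c has sum 9, which forces r2c2 = 3.
Column 3 already has 3, so r2c3 = 2.
Column 1 now contains 1; hence r3c1 = 3.
1 is placed in column 2, which forces r3c2 = 2.
Column 3 already has 2, which forces r3c3 = 1.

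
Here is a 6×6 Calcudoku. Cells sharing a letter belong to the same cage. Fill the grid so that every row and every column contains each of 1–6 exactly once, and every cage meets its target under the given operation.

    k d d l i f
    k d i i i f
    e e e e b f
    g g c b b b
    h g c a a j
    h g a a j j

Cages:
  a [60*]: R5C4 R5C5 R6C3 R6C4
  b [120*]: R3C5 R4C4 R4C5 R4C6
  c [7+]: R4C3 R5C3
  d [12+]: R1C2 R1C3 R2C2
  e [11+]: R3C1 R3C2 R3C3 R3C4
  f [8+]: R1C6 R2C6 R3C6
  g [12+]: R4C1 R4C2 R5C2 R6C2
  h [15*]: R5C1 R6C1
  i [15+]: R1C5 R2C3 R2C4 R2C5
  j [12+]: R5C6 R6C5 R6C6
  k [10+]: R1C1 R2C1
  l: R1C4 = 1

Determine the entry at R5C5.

2

L is a freebie, which forces R1C4 = 1.
In row 3, 6 can only go at R3C5, so R3C5 = 6.
The only place for 4 in row 3 is R3C6.
The 3 cells of cage f must have sum 8, so R1C6 = 3.
The 3 cells of cage f must have sum 8, which forces R2C6 = 1.
1 is placed in column 6, which forces R4C6 = 5.
Row 4 now contains 5; hence R4C4 = 4.
Cage b has product 120, leaving R4C5 = 1.
Cage j has sum 12; hence R6C5 = 4.
In column 1, 1 can only go at R3C1, so R3C1 = 1.
The only place for 2 in column 1 is R4C1.
In row 5, 4 can only go at R5C3, so R5C3 = 4.
Cage c needs two cells with sum 7, so R4C3 = 3.
Row 4 now contains 3, so R4C2 = 6.
In row 5, 1 can only go at R5C2, so R5C2 = 1.
1 is placed in column 2, leaving R6C2 = 3.
The 4 cells of cage e must have sum 11, so R3C4 = 3.
The two cells of cage h must have product 15; hence R5C1 = 3.
Row 6 now contains 3, so R6C1 = 5.
Cage a has product 60, so R6C3 = 1.
In row 2, 3 can only go at R2C5, so R2C5 = 3.
Cage i has sum 15; hence R1C5 = 5.
Column 5 now contains 5, which forces R5C5 = 2.
2 is placed in row 5, so R5C6 = 6.
Column 6 already has 6; hence R6C6 = 2.
Row 1 already has 5, leaving R1C3 = 6.
6 is placed in row 5, which forces R5C4 = 5.
2 is placed in row 6, which forces R6C4 = 6.
Row 1 already has 6, so R1C1 = 4.
Row 1 already has 4, leaving R1C2 = 2.
Cage k needs two cells with sum 10, leaving R2C1 = 6.
Column 2 now contains 2, so R2C2 = 4.
The 4 cells of cage i must have sum 15, which forces R2C3 = 5.
5 is placed in column 4, which forces R2C4 = 2.
Column 2 now contains 2, which forces R3C2 = 5.
Column 3 now contains 5, so R3C3 = 2.
Filled in: 4 2 6 1 5 3 / 6 4 5 2 3 1 / 1 5 2 3 6 4 / 2 6 3 4 1 5 / 3 1 4 5 2 6 / 5 3 1 6 4 2.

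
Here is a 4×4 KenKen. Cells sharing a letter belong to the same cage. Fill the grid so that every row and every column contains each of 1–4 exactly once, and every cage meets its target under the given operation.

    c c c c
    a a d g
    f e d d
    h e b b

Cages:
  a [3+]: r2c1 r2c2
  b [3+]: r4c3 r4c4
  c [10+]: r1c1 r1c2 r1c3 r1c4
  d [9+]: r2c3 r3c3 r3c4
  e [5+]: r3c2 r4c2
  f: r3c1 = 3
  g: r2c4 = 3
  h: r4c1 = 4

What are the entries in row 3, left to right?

3 2 1 4

Cage g is given, leaving r2c4 = 3.
Cage f is a single given cell; hence r3c1 = 3.
Cage h is a single given cell, leaving r4c1 = 4.
Cage d needs sum 9, leaving r2c3 = 4.
Cage d has sum 9, leaving r3c3 = 1.
Cage d needs sum 9, leaving r3c4 = 4.
1 is placed in column 3, leaving r4c3 = 2.
Row 4 now contains 2; hence r4c4 = 1.
The 4 cells of cage c must have sum 10; hence r1c1 = 1.
The 4 cells of cage c must have sum 10, so r1c2 = 4.
Column 3 now contains 2, so r1c3 = 3.
Column 4 already has 1, which forces r1c4 = 2.
1 is placed in column 1, so r2c1 = 2.
2 is placed in row 2, so r2c2 = 1.
4 is placed in row 3; hence r3c2 = 2.
Row 4 now contains 1; hence r4c2 = 3.
The full grid is 1 4 3 2 / 2 1 4 3 / 3 2 1 4 / 4 3 2 1.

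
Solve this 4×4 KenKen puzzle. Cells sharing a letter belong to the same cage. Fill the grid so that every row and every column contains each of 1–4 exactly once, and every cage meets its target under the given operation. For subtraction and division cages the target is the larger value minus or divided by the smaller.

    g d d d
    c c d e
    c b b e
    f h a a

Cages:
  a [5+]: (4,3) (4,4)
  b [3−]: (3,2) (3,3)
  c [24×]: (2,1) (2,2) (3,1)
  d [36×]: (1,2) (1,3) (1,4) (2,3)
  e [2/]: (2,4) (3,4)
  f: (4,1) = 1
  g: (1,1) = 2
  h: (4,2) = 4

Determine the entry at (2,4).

Cage g is given, leaving (1,1) = 2.
Cage d has product 36, which forces (2,3) = 3.
Cage f is a single given cell, so (4,1) = 1.
Cage h is a single given cell, leaving (4,2) = 4.
Row 4 already has 4, leaving (4,3) = 2.
2 is placed in row 4, which forces (4,4) = 3.
The 4 cells of cage d must have product 36, so (1,2) = 3.
3 is placed in row 2, so (2,1) = 4.
4 is placed in column 2, so (2,2) = 2.
2 is placed in row 2, leaving (2,4) = 1.
The 3 cells of cage c must have product 24; hence (3,1) = 3.
4 is placed in column 2, which forces (3,2) = 1.
The two cells of cage b must have difference 3, which forces (3,3) = 4.
4 is placed in row 3; hence (3,4) = 2.
4 is placed in column 3, leaving (1,3) = 1.
Column 4 already has 1, which forces (1,4) = 4.
Filled in: 2 3 1 4 / 4 2 3 1 / 3 1 4 2 / 1 4 2 3.

1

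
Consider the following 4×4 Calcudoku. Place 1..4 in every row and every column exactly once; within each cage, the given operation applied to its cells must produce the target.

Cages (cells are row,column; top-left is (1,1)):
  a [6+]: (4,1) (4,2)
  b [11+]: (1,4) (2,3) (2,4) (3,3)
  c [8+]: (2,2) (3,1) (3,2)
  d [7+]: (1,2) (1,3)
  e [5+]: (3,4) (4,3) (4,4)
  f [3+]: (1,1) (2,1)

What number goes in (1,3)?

4

In row 4, 3 can only go at (4,4), so (4,4) = 3.
Cage e needs sum 5, so (3,4) = 1.
The 3 cells of cage e must have sum 5; hence (4,3) = 1.
Row 1 needs a 1, and only (1,1) is open for it.
Column 1 now contains 1, leaving (2,1) = 2.
Row 2 now contains 2, so (2,3) = 3.
Row 2 now contains 2, so (2,4) = 4.
3 is placed in column 3, leaving (3,3) = 2.
Column 1 already has 2, so (4,1) = 4.
Row 4 now contains 4; hence (4,2) = 2.
Cage d needs two cells with sum 7, which forces (1,2) = 3.
3 is placed in column 3, which forces (1,3) = 4.
Column 4 now contains 4, which forces (1,4) = 2.
Row 2 now contains 3; hence (2,2) = 1.
4 is placed in column 1, so (3,1) = 3.
Cage c needs sum 8; hence (3,2) = 4.
Completed grid: 1 3 4 2 / 2 1 3 4 / 3 4 2 1 / 4 2 1 3.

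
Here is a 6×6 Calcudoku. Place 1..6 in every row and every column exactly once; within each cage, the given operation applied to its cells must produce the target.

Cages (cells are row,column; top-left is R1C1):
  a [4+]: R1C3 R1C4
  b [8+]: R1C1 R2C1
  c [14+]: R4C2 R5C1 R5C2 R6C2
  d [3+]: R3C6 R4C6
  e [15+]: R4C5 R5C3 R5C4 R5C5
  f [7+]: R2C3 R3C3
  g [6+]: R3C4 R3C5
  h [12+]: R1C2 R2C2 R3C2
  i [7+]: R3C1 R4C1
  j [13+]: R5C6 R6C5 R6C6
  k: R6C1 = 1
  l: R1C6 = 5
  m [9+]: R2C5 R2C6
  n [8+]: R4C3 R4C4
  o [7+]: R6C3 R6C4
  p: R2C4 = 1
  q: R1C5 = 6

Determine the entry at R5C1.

5

Q is a freebie; hence R1C5 = 6.
Cage l is given, which forces R1C6 = 5.
Cage p is a single given cell, leaving R2C4 = 1.
Cage k is a single given cell, which forces R6C1 = 1.
The two cells of cage a must have sum 4; hence R1C3 = 1.
Column 4 already has 1, which forces R1C4 = 3.
Row 1 now contains 3; hence R1C1 = 2.
2 is placed in row 1, so R1C2 = 4.
Cage b's pair has sum 8, leaving R2C1 = 6.
Row 2 already has 6, which forces R2C6 = 4.
The two cells of cage m must have sum 9, leaving R2C5 = 5.
5 is placed in column 5, so R6C5 = 4.
In row 3, 3 can only go at R3C1, so R3C1 = 3.
Column 1 now contains 3, which forces R4C1 = 4.
Column 1 already has 4, so R5C1 = 5.
The only place for 6 in row 3 is R3C2.
The 3 cells of cage h must have sum 12, which forces R2C2 = 2.
Row 2 now contains 2; hence R2C3 = 3.
Cage f's pair has sum 7; hence R3C3 = 4.
4 is placed in row 3, which forces R3C4 = 5.
Column 3 already has 4, which forces R5C3 = 6.
Row 5 already has 6; hence R5C4 = 4.
Row 5 already has 6, which forces R5C6 = 3.
5 is placed in column 4, leaving R6C4 = 2.
Column 6 now contains 3, leaving R6C6 = 6.
The two cells of cage g must have sum 6, which forces R3C5 = 1.
1 is placed in row 3; hence R3C6 = 2.
Column 3 now contains 6, which forces R4C3 = 2.
Column 4 now contains 2, leaving R4C4 = 6.
The 4 cells of cage e must have sum 15, so R4C5 = 3.
2 is placed in column 6, leaving R4C6 = 1.
Row 5 now contains 3, which forces R5C2 = 1.
Row 5 now contains 3, leaving R5C5 = 2.
Row 6 already has 2, which forces R6C3 = 5.
Row 4 now contains 3; hence R4C2 = 5.
Row 6 already has 5; hence R6C2 = 3.
The full grid is 2 4 1 3 6 5 / 6 2 3 1 5 4 / 3 6 4 5 1 2 / 4 5 2 6 3 1 / 5 1 6 4 2 3 / 1 3 5 2 4 6.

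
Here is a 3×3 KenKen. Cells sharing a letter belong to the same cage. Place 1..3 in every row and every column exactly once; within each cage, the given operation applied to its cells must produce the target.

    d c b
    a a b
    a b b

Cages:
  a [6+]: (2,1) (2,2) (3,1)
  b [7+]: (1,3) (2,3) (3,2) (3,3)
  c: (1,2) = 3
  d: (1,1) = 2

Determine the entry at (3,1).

D is a freebie, which forces (1,1) = 2.
C is a freebie; hence (1,2) = 3.
Row 1 already has 3, so (1,3) = 1.
The 4 cells of cage b must have sum 7, leaving (3,2) = 1.
Cage a needs sum 6, which forces (2,1) = 1.
Column 2 already has 1, leaving (2,2) = 2.
Row 2 already has 2; hence (2,3) = 3.
Row 3 already has 1; hence (3,1) = 3.
Column 3 already has 3, which forces (3,3) = 2.
The full grid is 2 3 1 / 1 2 3 / 3 1 2.

3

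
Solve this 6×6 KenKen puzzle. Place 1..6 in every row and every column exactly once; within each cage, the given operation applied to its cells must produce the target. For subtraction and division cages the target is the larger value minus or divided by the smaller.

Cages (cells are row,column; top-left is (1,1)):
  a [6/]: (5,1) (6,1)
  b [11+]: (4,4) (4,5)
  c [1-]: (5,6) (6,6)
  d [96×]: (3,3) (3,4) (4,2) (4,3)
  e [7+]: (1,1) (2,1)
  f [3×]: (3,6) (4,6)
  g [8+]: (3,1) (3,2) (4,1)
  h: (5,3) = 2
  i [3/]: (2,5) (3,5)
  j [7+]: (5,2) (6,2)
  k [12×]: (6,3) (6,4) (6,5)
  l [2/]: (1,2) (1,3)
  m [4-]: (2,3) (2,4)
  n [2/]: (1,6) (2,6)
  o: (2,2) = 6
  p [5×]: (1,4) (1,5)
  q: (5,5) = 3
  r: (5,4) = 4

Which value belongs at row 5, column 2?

O is a freebie, so (2,2) = 6.
H is a freebie, so (5,3) = 2.
Cage r is given, leaving (5,4) = 4.
Cage q is given; hence (5,5) = 3.
The two cells of cage i must have quotient 3, which forces (2,5) = 2.
Cage i needs two cells with quotient 3, which forces (3,5) = 6.
6 is placed in column 5, so (4,5) = 5.
Cage j needs two cells with sum 7; hence (5,2) = 5.
The two cells of cage j must have sum 7, leaving (6,2) = 2.
Column 2 now contains 2, which forces (1,2) = 3.
Cage l needs two cells with quotient 2, leaving (1,3) = 6.
Cage p needs two cells with product 5, which forces (1,4) = 5.
Column 5 already has 5, so (1,5) = 1.
6 is placed in row 1, leaving (1,6) = 2.
5 is placed in column 4, which forces (2,4) = 1.
Row 3 already has 6, which forces (3,3) = 4.
Column 4 already has 1; hence (3,4) = 2.
Column 2 now contains 2, so (4,2) = 4.
Column 3 already has 6, which forces (4,3) = 3.
Row 4 now contains 5; hence (4,4) = 6.
3 is placed in row 4, which forces (4,6) = 1.
The two cells of cage c must have difference 1; hence (5,6) = 6.
Column 3 already has 3, which forces (6,3) = 1.
Column 4 already has 1, leaving (6,4) = 3.
1 is placed in column 5, so (6,5) = 4.
The two cells of cage c must have difference 1, so (6,6) = 5.
2 is placed in row 1, so (1,1) = 4.
Cage e needs two cells with sum 7; hence (2,1) = 3.
Row 2 now contains 1; hence (2,3) = 5.
The two cells of cage n must have quotient 2, so (2,6) = 4.
Cage g has sum 8; hence (3,1) = 5.
4 is placed in row 3; hence (3,2) = 1.
Column 6 now contains 1, leaving (3,6) = 3.
Row 4 now contains 1, which forces (4,1) = 2.
Row 5 already has 6, leaving (5,1) = 1.
1 is placed in row 6, so (6,1) = 6.
Completed grid: 4 3 6 5 1 2 / 3 6 5 1 2 4 / 5 1 4 2 6 3 / 2 4 3 6 5 1 / 1 5 2 4 3 6 / 6 2 1 3 4 5.

5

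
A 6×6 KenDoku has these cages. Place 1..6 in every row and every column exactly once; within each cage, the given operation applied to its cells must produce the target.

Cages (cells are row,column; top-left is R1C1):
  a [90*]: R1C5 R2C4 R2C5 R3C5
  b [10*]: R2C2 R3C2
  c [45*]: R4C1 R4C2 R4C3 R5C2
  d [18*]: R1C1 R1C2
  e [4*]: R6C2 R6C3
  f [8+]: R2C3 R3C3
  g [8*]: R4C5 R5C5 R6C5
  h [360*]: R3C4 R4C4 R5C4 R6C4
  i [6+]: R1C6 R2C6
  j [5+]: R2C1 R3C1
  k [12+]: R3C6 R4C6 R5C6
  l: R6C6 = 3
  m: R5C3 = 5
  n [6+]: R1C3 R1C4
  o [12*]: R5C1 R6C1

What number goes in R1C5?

Cage c has product 45, which forces R5C2 = 3.
Cage m is a single given cell, which forces R5C3 = 5.
Cage l is given; hence R6C6 = 3.
Cage d needs two cells with product 18, leaving R1C1 = 3.
Column 2 already has 3; hence R1C2 = 6.
Cage c has product 45; hence R4C3 = 3.
The 4 cells of cage h must have product 360, so R3C4 = 3.
The 4 cells of cage a must have product 90, which forces R2C5 = 3.
Row 6 needs a 5, and only R6C4 is open for it.
The only place for 6 in row 6 is R6C1.
Column 1 now contains 6, which forces R5C1 = 2.
Row 6 needs a 2, and only R6C5 is open for it.
Row 4 needs a 2, and only R4C6 is open for it.
The only place for 4 in row 2 is R2C1.
Column 1 already has 4, leaving R3C1 = 1.
1 is placed in column 1, leaving R4C1 = 5.
Row 4 now contains 5, which forces R4C2 = 1.
Row 4 now contains 1; hence R4C5 = 4.
4 is placed in column 5, leaving R5C5 = 1.
Column 2 now contains 1, leaving R6C2 = 4.
Row 6 already has 4, which forces R6C3 = 1.
1 is placed in column 5, leaving R1C5 = 5.
Row 1 now contains 5, so R1C6 = 1.
Cage a needs product 90, leaving R2C4 = 1.
1 is placed in column 6; hence R2C6 = 5.
The 4 cells of cage a must have product 90; hence R3C5 = 6.
Row 3 now contains 6, leaving R3C6 = 4.
4 is placed in row 4; hence R4C4 = 6.
Cage h needs product 360, so R5C4 = 4.
Column 6 now contains 4, which forces R5C6 = 6.
The two cells of cage n must have sum 6, leaving R1C3 = 4.
Column 4 now contains 4, which forces R1C4 = 2.
Row 2 already has 5; hence R2C2 = 2.
The two cells of cage f must have sum 8, which forces R2C3 = 6.
Cage b's pair has product 10; hence R3C2 = 5.
Row 3 now contains 6; hence R3C3 = 2.
Completed grid: 3 6 4 2 5 1 / 4 2 6 1 3 5 / 1 5 2 3 6 4 / 5 1 3 6 4 2 / 2 3 5 4 1 6 / 6 4 1 5 2 3.

5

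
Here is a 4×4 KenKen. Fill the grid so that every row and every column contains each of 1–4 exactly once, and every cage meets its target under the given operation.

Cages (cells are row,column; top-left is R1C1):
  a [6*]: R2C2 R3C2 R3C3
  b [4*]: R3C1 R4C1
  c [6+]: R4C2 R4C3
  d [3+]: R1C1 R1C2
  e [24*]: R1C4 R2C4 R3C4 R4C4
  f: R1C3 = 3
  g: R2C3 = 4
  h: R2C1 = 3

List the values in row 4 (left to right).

1 4 2 3

F is a freebie, which forces R1C3 = 3.
Cage h is given; hence R2C1 = 3.
G is a freebie, so R2C3 = 4.
Column 3 already has 4; hence R4C3 = 2.
The 3 cells of cage a must have product 6, leaving R2C2 = 2.
2 is placed in row 2, so R2C4 = 1.
Cage a needs product 6, so R3C2 = 3.
2 is placed in column 3, so R3C3 = 1.
2 is placed in row 4, which forces R4C2 = 4.
Row 4 already has 4; hence R4C4 = 3.
Cage d's pair has sum 3, leaving R1C1 = 2.
Column 2 now contains 2, which forces R1C2 = 1.
Row 1 now contains 2, leaving R1C4 = 4.
Row 3 already has 1, so R3C1 = 4.
4 is placed in column 4, which forces R3C4 = 2.
Row 4 already has 4, which forces R4C1 = 1.
The full grid is 2 1 3 4 / 3 2 4 1 / 4 3 1 2 / 1 4 2 3.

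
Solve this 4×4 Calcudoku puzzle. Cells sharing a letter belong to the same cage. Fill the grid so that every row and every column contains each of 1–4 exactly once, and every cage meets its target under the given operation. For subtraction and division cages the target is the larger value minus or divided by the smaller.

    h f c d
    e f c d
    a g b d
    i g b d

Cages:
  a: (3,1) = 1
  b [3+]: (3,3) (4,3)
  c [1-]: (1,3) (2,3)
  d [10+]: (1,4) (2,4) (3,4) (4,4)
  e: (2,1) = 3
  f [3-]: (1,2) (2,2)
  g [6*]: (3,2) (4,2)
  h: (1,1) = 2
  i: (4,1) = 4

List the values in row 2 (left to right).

3 1 4 2

Cage h is a single given cell, which forces (1,1) = 2.
Cage e is given, which forces (2,1) = 3.
Cage a is a single given cell, so (3,1) = 1.
Row 3 already has 1; hence (3,3) = 2.
Cage i is given; hence (4,1) = 4.
Column 3 now contains 2, so (4,3) = 1.
The two cells of cage c must have difference 1, leaving (1,3) = 3.
Column 3 now contains 1, leaving (2,3) = 4.
Row 3 now contains 2, leaving (3,2) = 3.
Row 3 already has 3; hence (3,4) = 4.
The two cells of cage g must have product 6, leaving (4,2) = 2.
Row 4 already has 2, so (4,4) = 3.
Cage f needs two cells with difference 3, which forces (1,2) = 4.
4 is placed in column 4, leaving (1,4) = 1.
4 is placed in row 2, which forces (2,2) = 1.
Cage d needs sum 10, so (2,4) = 2.
Filled in: 2 4 3 1 / 3 1 4 2 / 1 3 2 4 / 4 2 1 3.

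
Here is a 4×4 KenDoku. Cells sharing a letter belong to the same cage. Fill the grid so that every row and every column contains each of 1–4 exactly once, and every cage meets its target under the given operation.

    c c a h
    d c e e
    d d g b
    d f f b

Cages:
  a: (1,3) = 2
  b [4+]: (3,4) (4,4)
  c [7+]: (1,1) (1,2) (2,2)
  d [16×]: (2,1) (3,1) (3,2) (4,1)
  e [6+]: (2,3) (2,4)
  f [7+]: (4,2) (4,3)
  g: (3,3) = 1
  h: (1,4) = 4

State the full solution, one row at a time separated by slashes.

3 1 2 4 / 1 3 4 2 / 4 2 1 3 / 2 4 3 1

A is a freebie; hence (1,3) = 2.
Cage h is given, leaving (1,4) = 4.
Column 3 already has 2, which forces (2,3) = 4.
Column 4 already has 4, which forces (2,4) = 2.
Cage d has product 16; hence (3,2) = 2.
Cage g is a single given cell, so (3,3) = 1.
Row 3 already has 1, which forces (3,4) = 3.
Column 3 already has 4, which forces (4,3) = 3.
3 is placed in column 4, which forces (4,4) = 1.
Cage c needs sum 7, so (1,1) = 3.
Cage c needs sum 7, so (1,2) = 1.
Row 2 now contains 2, which forces (2,1) = 1.
Cage c needs sum 7, leaving (2,2) = 3.
Row 3 already has 1; hence (3,1) = 4.
Cage d needs product 16, leaving (4,1) = 2.
Row 4 already has 3, which forces (4,2) = 4.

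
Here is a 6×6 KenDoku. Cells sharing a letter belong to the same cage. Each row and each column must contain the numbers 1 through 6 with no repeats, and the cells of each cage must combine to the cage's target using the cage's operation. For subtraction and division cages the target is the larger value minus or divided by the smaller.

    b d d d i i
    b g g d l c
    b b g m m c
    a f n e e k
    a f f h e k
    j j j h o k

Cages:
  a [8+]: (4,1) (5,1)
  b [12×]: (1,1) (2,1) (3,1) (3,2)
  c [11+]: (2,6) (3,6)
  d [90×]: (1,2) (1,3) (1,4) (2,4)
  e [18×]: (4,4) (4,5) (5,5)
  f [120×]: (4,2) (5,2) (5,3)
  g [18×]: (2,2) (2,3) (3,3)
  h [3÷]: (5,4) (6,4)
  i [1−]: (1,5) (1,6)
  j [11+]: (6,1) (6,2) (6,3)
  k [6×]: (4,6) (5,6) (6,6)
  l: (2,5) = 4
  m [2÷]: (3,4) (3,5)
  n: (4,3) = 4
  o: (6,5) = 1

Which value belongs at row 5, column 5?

3

Cage l is a single given cell, leaving (2,5) = 4.
N is a freebie, so (4,3) = 4.
Cage o is a single given cell, leaving (6,5) = 1.
Cage f has product 120, leaving (5,2) = 4.
Row 3 needs a 5, and only (3,6) is open for it.
Column 6 now contains 5, leaving (2,6) = 6.
In row 2, 5 can only go at (2,4), so (2,4) = 5.
In row 1, 5 can only go at (1,5), so (1,5) = 5.
Cage i needs two cells with difference 1, which forces (1,6) = 4.
The only place for 2 in row 1 is (1,1).
Row 2 needs a 2, and only (2,3) is open for it.
Cage g needs product 18; hence (2,2) = 3.
Cage g needs product 18, leaving (3,3) = 3.
Cage j has sum 11, which forces (6,2) = 2.
2 is placed in row 6, leaving (6,6) = 3.
Cage d has product 90, which forces (1,4) = 3.
Row 2 already has 3, leaving (2,1) = 1.
The 4 cells of cage b must have product 12, which forces (3,1) = 6.
Column 2 now contains 2, so (3,2) = 1.
Row 3 already has 1, leaving (3,4) = 4.
The two cells of cage m must have quotient 2, leaving (3,5) = 2.
Column 4 now contains 3, leaving (4,4) = 1.
Row 4 now contains 1, which forces (4,6) = 2.
The two cells of cage h must have quotient 3, which forces (5,4) = 2.
Column 6 already has 2; hence (5,6) = 1.
Cage j has sum 11; hence (6,1) = 4.
The 3 cells of cage j must have sum 11; hence (6,3) = 5.
3 is placed in row 6, so (6,4) = 6.
Column 2 already has 1, so (1,2) = 6.
The 4 cells of cage d must have product 90, which forces (1,3) = 1.
The 3 cells of cage f must have product 120, so (4,2) = 5.
5 is placed in column 3, leaving (5,3) = 6.
Row 5 now contains 6, leaving (5,5) = 3.
Row 4 already has 5, so (4,1) = 3.
Column 5 already has 3, which forces (4,5) = 6.
Row 5 now contains 3, so (5,1) = 5.
Filled in: 2 6 1 3 5 4 / 1 3 2 5 4 6 / 6 1 3 4 2 5 / 3 5 4 1 6 2 / 5 4 6 2 3 1 / 4 2 5 6 1 3.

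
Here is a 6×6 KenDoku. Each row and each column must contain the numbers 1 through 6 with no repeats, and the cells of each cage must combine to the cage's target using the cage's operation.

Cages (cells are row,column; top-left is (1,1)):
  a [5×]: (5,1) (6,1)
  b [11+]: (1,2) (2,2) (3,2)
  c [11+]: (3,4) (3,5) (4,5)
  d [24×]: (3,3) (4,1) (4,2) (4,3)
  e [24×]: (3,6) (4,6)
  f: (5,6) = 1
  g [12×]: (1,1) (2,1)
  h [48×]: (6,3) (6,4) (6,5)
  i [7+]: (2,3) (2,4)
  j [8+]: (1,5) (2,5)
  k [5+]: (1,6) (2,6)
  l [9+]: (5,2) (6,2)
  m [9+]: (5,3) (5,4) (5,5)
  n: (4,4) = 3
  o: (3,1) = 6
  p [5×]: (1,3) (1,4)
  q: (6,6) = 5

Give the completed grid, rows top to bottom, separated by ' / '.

3 4 5 1 6 2 / 4 5 1 6 2 3 / 6 2 3 5 1 4 / 2 1 4 3 5 6 / 5 6 2 4 3 1 / 1 3 6 2 4 5

Cage o is given, which forces (3,1) = 6.
Row 3 now contains 6, which forces (3,6) = 4.
N is a freebie, which forces (4,4) = 3.
Column 6 already has 4, which forces (4,6) = 6.
F is a freebie; hence (5,6) = 1.
Cage q is a single given cell, leaving (6,6) = 5.
The 4 cells of cage d must have product 24, which forces (3,3) = 3.
Row 5 now contains 1, which forces (5,1) = 5.
Row 6 already has 5; hence (6,1) = 1.
Cage m needs sum 9, leaving (5,5) = 3.
Row 5 already has 3, leaving (5,2) = 6.
Cage l needs two cells with sum 9, so (6,2) = 3.
Row 1 needs a 6, and only (1,5) is open for it.
6 is placed in column 5, which forces (2,5) = 2.
Row 2 now contains 2, which forces (2,6) = 3.
Column 5 now contains 2, which forces (6,5) = 4.
The two cells of cage g must have product 12; hence (1,1) = 3.
Column 6 now contains 3, which forces (1,6) = 2.
Row 2 already has 3; hence (2,1) = 4.
4 is placed in row 2, which forces (2,2) = 5.
5 is placed in column 2, which forces (3,2) = 2.
Cage c has sum 11, so (3,4) = 5.
The 3 cells of cage c must have sum 11, leaving (3,5) = 1.
Column 1 now contains 4, so (4,1) = 2.
Column 5 now contains 4, leaving (4,5) = 5.
5 is placed in column 2, so (1,2) = 4.
Cage p's pair has product 5; hence (1,3) = 5.
5 is placed in column 4, leaving (1,4) = 1.
1 is placed in column 4; hence (2,4) = 6.
4 is placed in column 2; hence (4,2) = 1.
1 is placed in row 4; hence (4,3) = 4.
4 is placed in column 3, leaving (5,3) = 2.
2 is placed in row 5; hence (5,4) = 4.
Column 3 now contains 2, which forces (6,3) = 6.
6 is placed in column 4, so (6,4) = 2.
Row 2 already has 6; hence (2,3) = 1.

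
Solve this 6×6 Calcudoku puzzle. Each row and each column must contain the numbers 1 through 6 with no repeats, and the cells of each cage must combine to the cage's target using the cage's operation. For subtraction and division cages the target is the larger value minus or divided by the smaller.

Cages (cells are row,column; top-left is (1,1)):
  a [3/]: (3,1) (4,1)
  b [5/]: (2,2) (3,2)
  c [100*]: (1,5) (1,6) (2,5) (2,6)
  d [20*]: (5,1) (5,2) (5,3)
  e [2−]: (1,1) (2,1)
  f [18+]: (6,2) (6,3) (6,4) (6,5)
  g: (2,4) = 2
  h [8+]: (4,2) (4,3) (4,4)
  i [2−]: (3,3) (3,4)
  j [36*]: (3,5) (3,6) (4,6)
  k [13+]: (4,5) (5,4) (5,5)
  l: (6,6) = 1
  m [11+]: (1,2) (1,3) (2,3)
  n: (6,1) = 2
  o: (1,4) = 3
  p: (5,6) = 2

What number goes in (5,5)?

O is a freebie, which forces (1,4) = 3.
Cage g is given, leaving (2,4) = 2.
Cage p is given, so (5,6) = 2.
Cage n is given, leaving (6,1) = 2.
L is a freebie; hence (6,6) = 1.
Row 5 needs a 3, and only (5,5) is open for it.
Column 5 already has 3, so (3,5) = 2.
In row 5, 6 can only go at (5,4), so (5,4) = 6.
The 3 cells of cage k must have sum 13, which forces (4,5) = 4.
In row 3, 4 can only go at (3,4), so (3,4) = 4.
Cage i needs two cells with difference 2; hence (3,3) = 6.
Row 3 already has 6, which forces (3,6) = 3.
Column 6 now contains 3, which forces (4,6) = 6.
4 is placed in column 4; hence (6,4) = 5.
Cage f needs sum 18; hence (6,5) = 6.
3 is placed in row 3; hence (3,1) = 1.
Row 3 now contains 1, which forces (3,2) = 5.
Cage a's pair has quotient 3, which forces (4,1) = 3.
Column 2 now contains 5, leaving (4,2) = 2.
Row 4 now contains 2, so (4,3) = 5.
Column 4 now contains 5, which forces (4,4) = 1.
The 3 cells of cage m must have sum 11; hence (1,2) = 6.
Column 2 now contains 5, which forces (2,2) = 1.
Row 2 already has 1, so (2,5) = 5.
Row 2 now contains 5, so (2,6) = 4.
Cage d needs product 20, leaving (5,1) = 5.
1 is placed in column 2, so (5,2) = 4.
4 is placed in row 5, so (5,3) = 1.
Column 2 now contains 4, so (6,2) = 3.
Row 6 now contains 3, which forces (6,3) = 4.
Row 1 now contains 6, leaving (1,1) = 4.
Column 3 now contains 4, leaving (1,3) = 2.
Column 5 now contains 5; hence (1,5) = 1.
4 is placed in column 6, which forces (1,6) = 5.
4 is placed in row 2, so (2,1) = 6.
4 is placed in row 2, leaving (2,3) = 3.
The full grid is 4 6 2 3 1 5 / 6 1 3 2 5 4 / 1 5 6 4 2 3 / 3 2 5 1 4 6 / 5 4 1 6 3 2 / 2 3 4 5 6 1.

3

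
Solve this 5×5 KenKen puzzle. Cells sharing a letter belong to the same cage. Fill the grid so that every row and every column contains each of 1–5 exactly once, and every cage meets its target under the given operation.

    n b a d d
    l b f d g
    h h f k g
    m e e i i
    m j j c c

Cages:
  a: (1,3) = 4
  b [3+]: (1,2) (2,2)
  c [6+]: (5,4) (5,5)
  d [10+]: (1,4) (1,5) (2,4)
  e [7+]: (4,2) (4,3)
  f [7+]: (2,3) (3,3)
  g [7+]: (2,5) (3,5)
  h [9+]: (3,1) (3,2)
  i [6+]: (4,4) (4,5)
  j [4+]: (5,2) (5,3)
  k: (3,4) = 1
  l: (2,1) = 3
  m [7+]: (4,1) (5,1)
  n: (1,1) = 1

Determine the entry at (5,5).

Cage n is given, leaving (1,1) = 1.
Row 1 now contains 1, leaving (1,2) = 2.
Cage a is given; hence (1,3) = 4.
L is a freebie, which forces (2,1) = 3.
2 is placed in column 2, so (2,2) = 1.
Cage k is given, leaving (3,4) = 1.
Column 2 now contains 1; hence (5,2) = 3.
3 is placed in row 5, so (5,3) = 1.
The 3 cells of cage d must have sum 10; hence (2,4) = 2.
Column 4 already has 2, which forces (5,4) = 4.
4 is placed in row 5, so (5,5) = 2.
Row 2 now contains 2, leaving (2,3) = 5.
Cage g needs two cells with sum 7; hence (2,5) = 4.
Cage f needs two cells with sum 7, leaving (3,3) = 2.
Cage g needs two cells with sum 7, which forces (3,5) = 3.
Cage m's pair has sum 7; hence (4,1) = 2.
2 is placed in column 3, leaving (4,3) = 3.
4 is placed in column 4, so (4,4) = 5.
Cage i needs two cells with sum 6, leaving (4,5) = 1.
Row 5 now contains 2, which forces (5,1) = 5.
Column 4 now contains 5, leaving (1,4) = 3.
3 is placed in column 5, so (1,5) = 5.
Column 1 now contains 5, which forces (3,1) = 4.
The two cells of cage h must have sum 9, which forces (3,2) = 5.
5 is placed in row 4, so (4,2) = 4.
The full grid is 1 2 4 3 5 / 3 1 5 2 4 / 4 5 2 1 3 / 2 4 3 5 1 / 5 3 1 4 2.

2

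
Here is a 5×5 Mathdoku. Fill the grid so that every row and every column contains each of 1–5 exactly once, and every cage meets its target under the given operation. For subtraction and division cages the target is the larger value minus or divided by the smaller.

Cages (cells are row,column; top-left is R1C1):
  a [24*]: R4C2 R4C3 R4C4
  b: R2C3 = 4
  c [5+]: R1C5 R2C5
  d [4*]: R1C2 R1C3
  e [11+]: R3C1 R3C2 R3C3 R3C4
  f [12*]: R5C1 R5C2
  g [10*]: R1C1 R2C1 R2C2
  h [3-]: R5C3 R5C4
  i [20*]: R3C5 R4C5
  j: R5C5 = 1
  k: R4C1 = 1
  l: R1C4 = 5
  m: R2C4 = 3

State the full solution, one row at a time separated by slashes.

Cage l is a single given cell, leaving R1C4 = 5.
Cage b is a single given cell, leaving R2C3 = 4.
M is a freebie, leaving R2C4 = 3.
K is a freebie, so R4C1 = 1.
J is a freebie, leaving R5C5 = 1.
1 is placed in column 1, so R1C1 = 2.
Cage d needs two cells with product 4, which forces R1C2 = 4.
Column 3 already has 4, leaving R1C3 = 1.
Cage c's pair has sum 5, leaving R1C5 = 3.
The 3 cells of cage g must have product 10; hence R2C1 = 5.
Cage g needs product 10, so R2C2 = 1.
Column 5 already has 1, leaving R2C5 = 2.
Column 1 already has 5, leaving R3C1 = 3.
Column 1 now contains 3, so R5C1 = 4.
4 is placed in column 2, leaving R5C2 = 3.
The two cells of cage h must have difference 3, so R5C3 = 5.
The two cells of cage h must have difference 3; hence R5C4 = 2.
The 4 cells of cage e must have sum 11, which forces R3C2 = 5.
5 is placed in column 3, so R3C3 = 2.
Column 4 now contains 2, leaving R3C4 = 1.
Row 3 now contains 5, which forces R3C5 = 4.
Column 2 now contains 3; hence R4C2 = 2.
The 3 cells of cage a must have product 24, so R4C3 = 3.
Column 4 now contains 2, so R4C4 = 4.
4 is placed in column 5; hence R4C5 = 5.

2 4 1 5 3 / 5 1 4 3 2 / 3 5 2 1 4 / 1 2 3 4 5 / 4 3 5 2 1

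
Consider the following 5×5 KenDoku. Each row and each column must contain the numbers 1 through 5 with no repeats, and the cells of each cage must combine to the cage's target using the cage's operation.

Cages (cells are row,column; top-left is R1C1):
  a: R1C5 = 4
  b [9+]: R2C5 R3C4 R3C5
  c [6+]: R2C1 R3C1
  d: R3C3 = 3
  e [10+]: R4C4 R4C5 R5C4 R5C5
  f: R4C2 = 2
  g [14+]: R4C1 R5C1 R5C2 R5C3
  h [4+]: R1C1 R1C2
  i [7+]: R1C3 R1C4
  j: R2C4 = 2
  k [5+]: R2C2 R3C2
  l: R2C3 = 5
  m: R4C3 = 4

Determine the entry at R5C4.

4

Cage a is given, so R1C5 = 4.
Cage l is a single given cell, so R2C3 = 5.
J is a freebie; hence R2C4 = 2.
Cage d is given, which forces R3C3 = 3.
Cage f is a single given cell, which forces R4C2 = 2.
Cage m is a single given cell; hence R4C3 = 4.
Column 3 now contains 3, leaving R1C3 = 2.
Cage i needs two cells with sum 7, which forces R1C4 = 5.
Cage b needs sum 9, which forces R2C5 = 3.
Column 3 already has 2, leaving R5C3 = 1.
Cage g needs sum 14, which forces R4C1 = 5.
Cage e has sum 10, leaving R4C4 = 3.
Cage e has sum 10, so R4C5 = 1.
Cage g needs sum 14, leaving R5C1 = 3.
Cage g has sum 14, so R5C2 = 5.
Cage e has sum 10, so R5C4 = 4.
The 4 cells of cage e must have sum 10, so R5C5 = 2.
Column 1 already has 3, which forces R1C1 = 1.
Cage h's pair has sum 4, leaving R1C2 = 3.
The two cells of cage c must have sum 6, so R2C1 = 4.
Row 2 now contains 4; hence R2C2 = 1.
Column 1 now contains 5, leaving R3C1 = 2.
Column 2 already has 1; hence R3C2 = 4.
4 is placed in column 4, so R3C4 = 1.
Column 5 now contains 2, so R3C5 = 5.
The full grid is 1 3 2 5 4 / 4 1 5 2 3 / 2 4 3 1 5 / 5 2 4 3 1 / 3 5 1 4 2.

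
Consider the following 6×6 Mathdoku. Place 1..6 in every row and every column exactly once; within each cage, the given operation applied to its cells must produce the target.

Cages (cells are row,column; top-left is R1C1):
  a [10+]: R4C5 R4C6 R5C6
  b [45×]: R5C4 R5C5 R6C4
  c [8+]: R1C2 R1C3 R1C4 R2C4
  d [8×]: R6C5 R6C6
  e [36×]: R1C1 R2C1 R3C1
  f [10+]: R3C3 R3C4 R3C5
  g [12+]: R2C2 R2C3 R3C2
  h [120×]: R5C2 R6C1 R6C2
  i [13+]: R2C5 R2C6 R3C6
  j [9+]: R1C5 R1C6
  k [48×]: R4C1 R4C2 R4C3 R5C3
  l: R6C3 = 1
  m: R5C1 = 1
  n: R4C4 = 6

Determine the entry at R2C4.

N is a freebie, so R4C4 = 6.
M is a freebie, which forces R5C1 = 1.
Cage b needs product 45, so R5C4 = 5.
Cage b needs product 45, so R5C5 = 3.
Cage l is given, so R6C3 = 1.
Cage b has product 45, which forces R6C4 = 3.
The only place for 5 in column 1 is R6C1.
Row 6 needs a 6, and only R6C2 is open for it.
Column 2 already has 6, so R5C2 = 4.
The 3 cells of cage a must have sum 10, so R4C6 = 3.
Cage k needs product 48; hence R4C2 = 1.
Row 4 now contains 1, which forces R4C5 = 5.
The 4 cells of cage k must have product 48; hence R5C3 = 6.
Row 5 now contains 6; hence R5C6 = 2.
Column 6 now contains 2; hence R6C6 = 4.
The 4 cells of cage c must have sum 8, which forces R1C4 = 1.
Column 5 already has 5; hence R1C5 = 4.
Column 6 already has 4; hence R1C6 = 5.
Cage c needs sum 8, leaving R2C4 = 2.
2 is placed in row 2; hence R2C5 = 6.
6 is placed in row 2, leaving R2C6 = 1.
Column 4 already has 1, so R3C4 = 4.
Column 5 now contains 6; hence R3C5 = 1.
Column 6 now contains 5, leaving R3C6 = 6.
Row 6 already has 4, so R6C5 = 2.
Cage e has product 36; hence R1C1 = 6.
6 is placed in row 2; hence R2C1 = 3.
Row 2 already has 3, leaving R2C2 = 5.
Cage g has sum 12, which forces R2C3 = 4.
Cage e has product 36, which forces R3C1 = 2.
Column 2 now contains 5; hence R3C2 = 3.
Cage f needs sum 10, so R3C3 = 5.
Column 1 already has 2, leaving R4C1 = 4.
Column 3 already has 4; hence R4C3 = 2.
Column 2 already has 3, which forces R1C2 = 2.
2 is placed in column 3, leaving R1C3 = 3.
The full grid is 6 2 3 1 4 5 / 3 5 4 2 6 1 / 2 3 5 4 1 6 / 4 1 2 6 5 3 / 1 4 6 5 3 2 / 5 6 1 3 2 4.

2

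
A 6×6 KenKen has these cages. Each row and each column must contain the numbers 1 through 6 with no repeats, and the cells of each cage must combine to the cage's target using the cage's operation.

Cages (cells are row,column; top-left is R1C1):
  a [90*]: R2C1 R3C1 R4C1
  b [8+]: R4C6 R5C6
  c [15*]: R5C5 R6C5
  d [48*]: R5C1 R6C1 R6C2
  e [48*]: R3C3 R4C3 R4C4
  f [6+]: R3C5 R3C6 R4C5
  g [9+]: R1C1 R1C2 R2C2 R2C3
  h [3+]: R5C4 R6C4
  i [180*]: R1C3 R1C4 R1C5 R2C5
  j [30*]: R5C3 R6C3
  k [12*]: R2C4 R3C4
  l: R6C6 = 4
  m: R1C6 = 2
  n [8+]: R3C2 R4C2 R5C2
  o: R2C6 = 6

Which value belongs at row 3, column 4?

3

Cage m is given, leaving R1C6 = 2.
Cage o is a single given cell; hence R2C6 = 6.
Cage l is given, so R6C6 = 4.
The 3 cells of cage d must have product 48, which forces R5C1 = 4.
In row 2, 5 can only go at R2C1, so R2C1 = 5.
The only place for 5 in row 3 is R3C2.
The only place for 5 in row 4 is R4C6.
Column 6 already has 5, leaving R5C6 = 3.
Column 6 already has 3, leaving R3C6 = 1.
Row 5 now contains 3, so R5C5 = 5.
Cage c needs two cells with product 15; hence R6C5 = 3.
The 4 cells of cage i must have product 180; hence R1C5 = 6.
3 is placed in column 5, so R2C5 = 2.
The 3 cells of cage f must have sum 6, so R3C5 = 4.
The 3 cells of cage f must have sum 6; hence R4C5 = 1.
Row 5 already has 5, so R5C3 = 6.
Cage j's pair has product 30, so R6C3 = 5.
5 is placed in column 3, which forces R1C3 = 3.
Cage i has product 180, leaving R1C4 = 5.
Cage k's pair has product 12, so R2C4 = 4.
Column 3 already has 6, so R3C3 = 2.
The two cells of cage k must have product 12, leaving R3C4 = 3.
Row 4 already has 1, so R4C2 = 2.
The 3 cells of cage e must have product 48; hence R4C3 = 4.
Cage e needs product 48; hence R4C4 = 6.
Cage n has sum 8, so R5C2 = 1.
Row 5 already has 1; hence R5C4 = 2.
Column 2 now contains 2, leaving R6C2 = 6.
Column 4 now contains 2, leaving R6C4 = 1.
3 is placed in row 1, so R1C1 = 1.
Column 2 already has 1, which forces R1C2 = 4.
Column 2 already has 1, which forces R2C2 = 3.
Row 2 already has 4; hence R2C3 = 1.
3 is placed in row 3; hence R3C1 = 6.
Row 4 already has 6; hence R4C1 = 3.
6 is placed in row 6, which forces R6C1 = 2.
The full grid is 1 4 3 5 6 2 / 5 3 1 4 2 6 / 6 5 2 3 4 1 / 3 2 4 6 1 5 / 4 1 6 2 5 3 / 2 6 5 1 3 4.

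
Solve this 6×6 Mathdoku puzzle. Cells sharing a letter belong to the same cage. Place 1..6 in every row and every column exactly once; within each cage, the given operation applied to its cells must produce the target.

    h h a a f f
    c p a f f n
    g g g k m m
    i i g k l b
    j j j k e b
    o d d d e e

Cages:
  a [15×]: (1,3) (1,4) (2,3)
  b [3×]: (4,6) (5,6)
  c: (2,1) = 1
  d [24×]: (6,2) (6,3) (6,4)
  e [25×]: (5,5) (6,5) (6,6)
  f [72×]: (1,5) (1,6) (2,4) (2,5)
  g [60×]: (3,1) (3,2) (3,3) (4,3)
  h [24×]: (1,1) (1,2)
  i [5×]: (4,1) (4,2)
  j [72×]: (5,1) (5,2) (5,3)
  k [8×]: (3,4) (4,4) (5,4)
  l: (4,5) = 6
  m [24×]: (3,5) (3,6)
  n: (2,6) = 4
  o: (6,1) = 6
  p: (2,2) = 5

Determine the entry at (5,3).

6

Cage c is a single given cell, leaving (2,1) = 1.
Cage p is a single given cell, which forces (2,2) = 5.
Row 2 now contains 5, which forces (2,3) = 3.
Cage n is a single given cell, so (2,6) = 4.
4 is placed in column 6, leaving (3,6) = 6.
Column 1 already has 1; hence (4,1) = 5.
Column 2 already has 5, so (4,2) = 1.
Cage l is given, so (4,5) = 6.
Row 4 now contains 1; hence (4,6) = 3.
Cage e needs product 25, leaving (5,5) = 5.
3 is placed in column 6; hence (5,6) = 1.
O is a freebie, leaving (6,1) = 6.
Cage e needs product 25, which forces (6,5) = 1.
The 3 cells of cage e must have product 25; hence (6,6) = 5.
Column 1 already has 6, leaving (1,1) = 4.
Cage h needs two cells with product 24; hence (1,2) = 6.
Cage f needs product 72, leaving (1,5) = 3.
1 is placed in column 6, so (1,6) = 2.
Cage f has product 72, so (2,4) = 6.
Column 5 now contains 6; hence (2,5) = 2.
Cage g has product 60, which forces (3,3) = 5.
Cage k needs product 8, which forces (3,4) = 1.
Row 3 now contains 6, which forces (3,5) = 4.
Cage g has product 60; hence (4,3) = 2.
Row 4 already has 2; hence (4,4) = 4.
Column 1 already has 4, which forces (5,1) = 3.
3 is placed in row 5, leaving (5,2) = 4.
Row 5 already has 4; hence (5,3) = 6.
Column 4 already has 4; hence (5,4) = 2.
Column 3 already has 2; hence (6,3) = 4.
2 is placed in column 4, which forces (6,4) = 3.
5 is placed in column 3, which forces (1,3) = 1.
Column 4 now contains 1, so (1,4) = 5.
Column 1 now contains 3, which forces (3,1) = 2.
Cage g needs product 60; hence (3,2) = 3.
Row 6 already has 3, leaving (6,2) = 2.
Filled in: 4 6 1 5 3 2 / 1 5 3 6 2 4 / 2 3 5 1 4 6 / 5 1 2 4 6 3 / 3 4 6 2 5 1 / 6 2 4 3 1 5.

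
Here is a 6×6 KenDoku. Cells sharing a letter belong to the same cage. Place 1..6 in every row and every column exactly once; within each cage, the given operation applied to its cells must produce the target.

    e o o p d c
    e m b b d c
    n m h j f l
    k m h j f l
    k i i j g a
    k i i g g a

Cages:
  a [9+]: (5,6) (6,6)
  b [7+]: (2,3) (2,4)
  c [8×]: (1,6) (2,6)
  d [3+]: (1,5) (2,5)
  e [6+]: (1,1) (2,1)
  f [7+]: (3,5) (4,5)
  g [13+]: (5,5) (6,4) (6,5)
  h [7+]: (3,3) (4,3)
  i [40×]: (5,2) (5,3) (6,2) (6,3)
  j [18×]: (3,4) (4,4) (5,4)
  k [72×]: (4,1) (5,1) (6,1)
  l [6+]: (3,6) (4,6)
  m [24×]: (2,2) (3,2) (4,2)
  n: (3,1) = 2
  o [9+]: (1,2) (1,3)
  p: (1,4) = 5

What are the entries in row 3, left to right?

Cage p is a single given cell; hence (1,4) = 5.
Cage n is given, leaving (3,1) = 2.
The two cells of cage e must have sum 6, so (1,1) = 1.
Row 1 already has 1, leaving (1,5) = 2.
2 is placed in row 1, so (1,6) = 4.
Cage e's pair has sum 6, which forces (2,1) = 5.
Column 5 already has 2; hence (2,5) = 1.
Column 6 now contains 4, leaving (2,6) = 2.
Row 2 needs a 6, and only (2,2) is open for it.
Column 2 now contains 6, so (1,2) = 3.
Cage o's pair has sum 9; hence (1,3) = 6.
Row 3 needs a 6, and only (3,4) is open for it.
In row 4, 2 can only go at (4,3), so (4,3) = 2.
The two cells of cage h must have sum 7, so (3,3) = 5.
Row 3 already has 5, leaving (3,6) = 1.
Column 6 already has 1; hence (4,6) = 5.
1 is placed in row 3, leaving (3,2) = 4.
4 is placed in row 3, leaving (3,5) = 3.
Cage m has product 24; hence (4,2) = 1.
1 is placed in row 4, so (4,4) = 3.
Column 5 now contains 3, leaving (4,5) = 4.
Column 4 already has 3, so (5,4) = 1.
The two cells of cage b must have sum 7, leaving (2,3) = 3.
Column 4 already has 3, leaving (2,4) = 4.
4 is placed in row 4, so (4,1) = 6.
Row 5 already has 1; hence (5,3) = 4.
Cage i needs product 40, leaving (6,3) = 1.
The 3 cells of cage g must have sum 13, leaving (6,4) = 2.
Row 5 now contains 4, so (5,1) = 3.
The 4 cells of cage i must have product 40, which forces (5,2) = 2.
Row 5 now contains 3, so (5,6) = 6.
Cage k has product 72, which forces (6,1) = 4.
2 is placed in row 6, leaving (6,2) = 5.
5 is placed in row 6, so (6,5) = 6.
Column 6 already has 6, which forces (6,6) = 3.
6 is placed in row 5; hence (5,5) = 5.
Completed grid: 1 3 6 5 2 4 / 5 6 3 4 1 2 / 2 4 5 6 3 1 / 6 1 2 3 4 5 / 3 2 4 1 5 6 / 4 5 1 2 6 3.

2 4 5 6 3 1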